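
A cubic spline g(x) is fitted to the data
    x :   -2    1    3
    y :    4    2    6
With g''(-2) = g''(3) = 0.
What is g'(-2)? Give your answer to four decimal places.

-1.4667

Write σ_i for g''(x_i). With h_i = 3, 2 and divided differences Δ_i = -2/3, 2, the continuity of g' gives the tridiagonal system
  3·σ_0 + 10·σ_1 + 2·σ_2 = 6(Δ_1 - Δ_0) = 16
Natural end conditions: σ_0 = σ_2 = 0.
Solving: σ_0 = 0, σ_1 = 8/5, σ_2 = 0.
On [-2, 1], g'(x) = b_0 + 2c_0·(x + 2) + 3d_0·(x + 2)² with b_0 = Δ_0 - h_0(2σ_0 + σ_1)/6 = -22/15, c_0 = σ_0/2 = 0, d_0 = (σ_1 - σ_0)/(6h_0) = 4/45. So g'(-2) = -22/15.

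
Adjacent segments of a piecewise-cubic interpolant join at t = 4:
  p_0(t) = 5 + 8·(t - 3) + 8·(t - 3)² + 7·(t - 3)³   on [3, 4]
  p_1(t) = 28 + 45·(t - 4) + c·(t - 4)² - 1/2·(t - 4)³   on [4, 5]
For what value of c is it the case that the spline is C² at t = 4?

p_0''(t) = 16 + 42·(t - 3), so p_0''(4) = 58. On the right, p_1''(4) = 2c, so c = 29.

29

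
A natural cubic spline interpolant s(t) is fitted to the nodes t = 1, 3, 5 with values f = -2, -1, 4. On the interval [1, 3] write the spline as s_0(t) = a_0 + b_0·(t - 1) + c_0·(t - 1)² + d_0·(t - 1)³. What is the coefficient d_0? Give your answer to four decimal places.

With M_i denoting the second derivative at x_i, h_i = 2, 2, and Δ_i = (y_(i+1) − y_i)/h_i = 1/2, 5/2:
  2·M_0 + 8·M_1 + 2·M_2 = 6(Δ_1 - Δ_0) = 12
Natural end conditions: M_0 = M_2 = 0.
Solving: M_0 = 0, M_1 = 3/2, M_2 = 0.
On [1, 3], with s_0(t) = a_0 + b_0·(t - 1) + c_0·(t - 1)² + d_0·(t - 1)³: c_0 = M_0/2 = 0, d_0 = (M_1 - M_0)/(6h_0) = 1/8, b_0 = Δ_0 - h_0(2M_0 + M_1)/6 = 0.

0.1250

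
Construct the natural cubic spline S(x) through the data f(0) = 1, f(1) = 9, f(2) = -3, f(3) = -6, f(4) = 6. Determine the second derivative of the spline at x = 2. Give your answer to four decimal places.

17.5714

With σ_i denoting the second derivative at x_i, h_i = 1, 1, 1, 1, and Δ_i = (y_(i+1) − y_i)/h_i = 8, -12, -3, 12:
  1·σ_0 + 4·σ_1 + 1·σ_2 = 6(Δ_1 - Δ_0) = -120
  1·σ_1 + 4·σ_2 + 1·σ_3 = 6(Δ_2 - Δ_1) = 54
  1·σ_2 + 4·σ_3 + 1·σ_4 = 6(Δ_3 - Δ_2) = 90
Natural end conditions: σ_0 = σ_4 = 0.
Solving: σ_0 = 0, σ_1 = -963/28, σ_2 = 123/7, σ_3 = 507/28, σ_4 = 0.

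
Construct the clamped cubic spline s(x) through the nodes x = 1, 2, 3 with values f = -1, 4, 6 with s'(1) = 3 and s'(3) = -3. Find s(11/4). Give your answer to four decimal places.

Put m_i = s'' at the i-th knot. Here h = (1, 1) and Δ = (5, 2), so the interior equations h_(i-1)·m_(i-1) + 2(h_(i-1)+h_i)·m_i + h_i·m_(i+1) = 6(Δ_i − Δ_(i-1)) read
  1·m_0 + 4·m_1 + 1·m_2 = 6(Δ_1 - Δ_0) = -18
Clamped end conditions give two more equations: 2h_0·m_0 + h_0·m_1 = 6(Δ_0 - s'(1)) = 12 and h_1·m_1 + 2h_1·m_2 = 6(s'(3) - Δ_1) = -30.
Forward elimination and back-substitution give m_0 = 15/2, m_1 = -3, m_2 = -27/2.
On [2, 3], s(x) = 4 + 21/4·(x - 2) - 3/2·(x - 2)² - 7/4·(x - 2)³.
With (x - 2) = 3/4: s(11/4) = 1627/256.

6.3555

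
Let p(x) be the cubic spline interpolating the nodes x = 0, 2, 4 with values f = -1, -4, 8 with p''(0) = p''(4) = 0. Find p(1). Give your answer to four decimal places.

-3.9063

Let σ_i = p''(x_i). Step sizes h_i = 2, 2; slopes of the chords Δ_i = (y_(i+1) - y_i)/h_i = -3/2, 6.
  2·σ_0 + 8·σ_1 + 2·σ_2 = 6(Δ_1 - Δ_0) = 45
Natural end conditions: σ_0 = σ_2 = 0.
Solving: σ_0 = 0, σ_1 = 45/8, σ_2 = 0.
On [0, 2], p(x) = -1 - 27/8·x + 0·x² + 15/32·x³.
With x = 1: p(1) = -125/32.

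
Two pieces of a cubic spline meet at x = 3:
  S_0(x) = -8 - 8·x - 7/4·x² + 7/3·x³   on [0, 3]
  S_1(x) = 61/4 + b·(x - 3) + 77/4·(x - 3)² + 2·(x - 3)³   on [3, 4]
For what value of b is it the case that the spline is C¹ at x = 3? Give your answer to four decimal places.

S_0'(x) = -8 - 7/2·x + 7·x², so S_0'(3) = 89/2. On the right, S_1'(3) = b, so b = 89/2.

44.5000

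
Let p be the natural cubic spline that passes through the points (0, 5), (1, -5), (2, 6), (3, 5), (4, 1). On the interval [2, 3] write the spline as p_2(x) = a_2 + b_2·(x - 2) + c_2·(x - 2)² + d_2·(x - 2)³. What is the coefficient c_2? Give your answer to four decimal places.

Put m_i = p'' at the i-th knot. Here h = (1, 1, 1, 1) and Δ = (-10, 11, -1, -4), so the interior equations h_(i-1)·m_(i-1) + 2(h_(i-1)+h_i)·m_i + h_i·m_(i+1) = 6(Δ_i − Δ_(i-1)) read
  1·m_0 + 4·m_1 + 1·m_2 = 6(Δ_1 - Δ_0) = 126
  1·m_1 + 4·m_2 + 1·m_3 = 6(Δ_2 - Δ_1) = -72
  1·m_2 + 4·m_3 + 1·m_4 = 6(Δ_3 - Δ_2) = -18
Natural end conditions: m_0 = m_4 = 0.
Forward elimination and back-substitution give m_0 = 0, m_1 = 270/7, m_2 = -198/7, m_3 = 18/7, m_4 = 0.
On [2, 3], with p_2(x) = a_2 + b_2·(x - 2) + c_2·(x - 2)² + d_2·(x - 2)³: c_2 = m_2/2 = -99/7, d_2 = (m_3 - m_2)/(6h_2) = 36/7, b_2 = Δ_2 - h_2(2m_2 + m_3)/6 = 8.

-14.1429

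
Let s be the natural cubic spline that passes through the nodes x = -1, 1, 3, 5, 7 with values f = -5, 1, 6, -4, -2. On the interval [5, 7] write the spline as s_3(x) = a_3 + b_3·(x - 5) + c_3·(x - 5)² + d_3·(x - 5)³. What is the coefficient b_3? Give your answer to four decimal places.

Write σ_i for s''(x_i). With h_i = 2, 2, 2, 2 and divided differences Δ_i = 3, 5/2, -5, 1, the continuity of s' gives the tridiagonal system
  2·σ_0 + 8·σ_1 + 2·σ_2 = 6(Δ_1 - Δ_0) = -3
  2·σ_1 + 8·σ_2 + 2·σ_3 = 6(Δ_2 - Δ_1) = -45
  2·σ_2 + 8·σ_3 + 2·σ_4 = 6(Δ_3 - Δ_2) = 36
Natural end conditions: σ_0 = σ_4 = 0.
Solving the tridiagonal system: σ_0 = 0, σ_1 = 171/112, σ_2 = -213/28, σ_3 = 717/112, σ_4 = 0.
On [5, 7], with s_3(x) = a_3 + b_3·(x - 5) + c_3·(x - 5)² + d_3·(x - 5)³: c_3 = σ_3/2 = 717/224, d_3 = (σ_4 - σ_3)/(6h_3) = -239/448, b_3 = Δ_3 - h_3(2σ_3 + σ_4)/6 = -183/56.

-3.2679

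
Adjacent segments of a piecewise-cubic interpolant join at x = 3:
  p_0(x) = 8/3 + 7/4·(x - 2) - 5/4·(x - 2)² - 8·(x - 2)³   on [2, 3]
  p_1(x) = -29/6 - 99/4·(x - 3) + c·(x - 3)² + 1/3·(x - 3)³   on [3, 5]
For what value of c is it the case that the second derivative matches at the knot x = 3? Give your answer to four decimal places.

-25.2500

p_0''(x) = -5/2 - 48·(x - 2), so p_0''(3) = -101/2. On the right, p_1''(3) = 2c, so c = -101/4.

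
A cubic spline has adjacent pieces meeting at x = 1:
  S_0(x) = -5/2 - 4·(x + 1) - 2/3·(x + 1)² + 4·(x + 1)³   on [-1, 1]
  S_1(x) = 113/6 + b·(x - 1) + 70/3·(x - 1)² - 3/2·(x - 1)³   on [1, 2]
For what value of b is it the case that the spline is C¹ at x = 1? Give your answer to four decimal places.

41.3333

S_0'(x) = -4 - 4/3·(x + 1) + 12·(x + 1)², so S_0'(1) = 124/3. On the right, S_1'(1) = b, so b = 124/3.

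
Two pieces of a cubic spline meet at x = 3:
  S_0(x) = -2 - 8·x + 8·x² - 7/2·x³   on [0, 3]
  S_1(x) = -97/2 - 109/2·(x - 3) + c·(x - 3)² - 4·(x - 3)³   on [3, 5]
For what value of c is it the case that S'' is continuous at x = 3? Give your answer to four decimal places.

-23.5000

S_0''(x) = 16 - 21·x, so S_0''(3) = -47. On the right, S_1''(3) = 2c, so c = -47/2.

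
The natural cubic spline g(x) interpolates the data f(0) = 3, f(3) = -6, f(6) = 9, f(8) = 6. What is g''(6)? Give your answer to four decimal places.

-5.5135

Put M_i = g'' at the i-th knot. Here h = (3, 3, 2) and Δ = (-3, 5, -3/2), so the interior equations h_(i-1)·M_(i-1) + 2(h_(i-1)+h_i)·M_i + h_i·M_(i+1) = 6(Δ_i − Δ_(i-1)) read
  3·M_0 + 12·M_1 + 3·M_2 = 6(Δ_1 - Δ_0) = 48
  3·M_1 + 10·M_2 + 2·M_3 = 6(Δ_2 - Δ_1) = -39
Natural end conditions: M_0 = M_3 = 0.
Forward elimination and back-substitution give M_0 = 0, M_1 = 199/37, M_2 = -204/37, M_3 = 0.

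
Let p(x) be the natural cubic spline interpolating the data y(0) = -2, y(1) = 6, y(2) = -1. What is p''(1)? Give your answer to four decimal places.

Let m_i = p''(x_i). Step sizes h_i = 1, 1; slopes of the chords Δ_i = (y_(i+1) - y_i)/h_i = 8, -7.
  1·m_0 + 4·m_1 + 1·m_2 = 6(Δ_1 - Δ_0) = -90
Natural end conditions: m_0 = m_2 = 0.
Solving the tridiagonal system: m_0 = 0, m_1 = -45/2, m_2 = 0.

-22.5000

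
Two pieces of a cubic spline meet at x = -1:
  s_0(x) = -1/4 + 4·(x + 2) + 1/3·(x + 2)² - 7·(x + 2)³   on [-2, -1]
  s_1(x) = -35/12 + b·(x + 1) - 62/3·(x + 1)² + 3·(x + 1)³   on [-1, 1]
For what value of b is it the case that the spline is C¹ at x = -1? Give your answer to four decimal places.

-16.3333

s_0'(x) = 4 + 2/3·(x + 2) - 21·(x + 2)², so s_0'(-1) = -49/3. On the right, s_1'(-1) = b, so b = -49/3.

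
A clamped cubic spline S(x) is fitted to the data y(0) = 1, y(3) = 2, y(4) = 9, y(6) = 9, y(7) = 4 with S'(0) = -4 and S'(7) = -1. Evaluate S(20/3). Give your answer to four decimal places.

5.0267

Put M_i = S'' at the i-th knot. Here h = (3, 1, 2, 1) and Δ = (1/3, 7, 0, -5), so the interior equations h_(i-1)·M_(i-1) + 2(h_(i-1)+h_i)·M_i + h_i·M_(i+1) = 6(Δ_i − Δ_(i-1)) read
  3·M_0 + 8·M_1 + 1·M_2 = 6(Δ_1 - Δ_0) = 40
  1·M_1 + 6·M_2 + 2·M_3 = 6(Δ_2 - Δ_1) = -42
  2·M_2 + 6·M_3 + 1·M_4 = 6(Δ_3 - Δ_2) = -30
Clamped end conditions give two more equations: 2h_0·M_0 + h_0·M_1 = 6(Δ_0 - S'(0)) = 26 and h_3·M_3 + 2h_3·M_4 = 6(S'(7) - Δ_3) = 24.
Solving the tridiagonal system: M_0 = 328/183, M_1 = 310/61, M_2 = -368/61, M_3 = -332/61, M_4 = 898/61.
On [6, 7], S(x) = 9 - 344/61·(x - 6) - 166/61·(x - 6)² + 205/61·(x - 6)³.
With (x - 6) = 2/3: S(20/3) = 8279/1647.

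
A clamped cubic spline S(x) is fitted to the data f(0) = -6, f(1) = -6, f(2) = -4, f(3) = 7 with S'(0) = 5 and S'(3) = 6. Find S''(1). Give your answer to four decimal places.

Put σ_i = S'' at the i-th knot. Here h = (1, 1, 1) and Δ = (0, 2, 11), so the interior equations h_(i-1)·σ_(i-1) + 2(h_(i-1)+h_i)·σ_i + h_i·σ_(i+1) = 6(Δ_i − Δ_(i-1)) read
  1·σ_0 + 4·σ_1 + 1·σ_2 = 6(Δ_1 - Δ_0) = 12
  1·σ_1 + 4·σ_2 + 1·σ_3 = 6(Δ_2 - Δ_1) = 54
Clamped end conditions give two more equations: 2h_0·σ_0 + h_0·σ_1 = 6(Δ_0 - S'(0)) = -30 and h_2·σ_2 + 2h_2·σ_3 = 6(S'(3) - Δ_2) = -30.
Solving the tridiagonal system: σ_0 = -242/15, σ_1 = 34/15, σ_2 = 286/15, σ_3 = -368/15.

2.2667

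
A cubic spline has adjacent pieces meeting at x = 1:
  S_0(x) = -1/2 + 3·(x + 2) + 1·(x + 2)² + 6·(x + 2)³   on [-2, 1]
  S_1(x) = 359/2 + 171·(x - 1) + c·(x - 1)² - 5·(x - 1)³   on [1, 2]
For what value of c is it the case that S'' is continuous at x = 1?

S_0''(x) = 2 + 36·(x + 2), so S_0''(1) = 110. On the right, S_1''(1) = 2c, so c = 55.

55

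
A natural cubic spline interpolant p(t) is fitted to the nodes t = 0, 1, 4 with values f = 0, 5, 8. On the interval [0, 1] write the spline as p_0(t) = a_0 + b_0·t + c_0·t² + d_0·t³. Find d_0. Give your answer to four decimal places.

Put σ_i = p'' at the i-th knot. Here h = (1, 3) and Δ = (5, 1), so the interior equations h_(i-1)·σ_(i-1) + 2(h_(i-1)+h_i)·σ_i + h_i·σ_(i+1) = 6(Δ_i − Δ_(i-1)) read
  1·σ_0 + 8·σ_1 + 3·σ_2 = 6(Δ_1 - Δ_0) = -24
Natural end conditions: σ_0 = σ_2 = 0.
Forward elimination and back-substitution give σ_0 = 0, σ_1 = -3, σ_2 = 0.
On [0, 1], with p_0(t) = a_0 + b_0·t + c_0·t² + d_0·t³: c_0 = σ_0/2 = 0, d_0 = (σ_1 - σ_0)/(6h_0) = -1/2, b_0 = Δ_0 - h_0(2σ_0 + σ_1)/6 = 11/2.

-0.5000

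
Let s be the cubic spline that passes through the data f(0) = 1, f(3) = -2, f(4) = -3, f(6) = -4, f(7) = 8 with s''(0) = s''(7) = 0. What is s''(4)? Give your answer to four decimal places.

-4.2240

Let M_i = s''(x_i). Step sizes h_i = 3, 1, 2, 1; slopes of the chords Δ_i = (y_(i+1) - y_i)/h_i = -1, -1, -1/2, 12.
  3·M_0 + 8·M_1 + 1·M_2 = 6(Δ_1 - Δ_0) = 0
  1·M_1 + 6·M_2 + 2·M_3 = 6(Δ_2 - Δ_1) = 3
  2·M_2 + 6·M_3 + 1·M_4 = 6(Δ_3 - Δ_2) = 75
Natural end conditions: M_0 = M_4 = 0.
Solving the tridiagonal system: M_0 = 0, M_1 = 66/125, M_2 = -528/125, M_3 = 3477/250, M_4 = 0.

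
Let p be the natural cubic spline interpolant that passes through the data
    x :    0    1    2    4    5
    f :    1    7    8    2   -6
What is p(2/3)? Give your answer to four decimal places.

5.4432

Let σ_i = p''(x_i). Step sizes h_i = 1, 1, 2, 1; slopes of the chords Δ_i = (y_(i+1) - y_i)/h_i = 6, 1, -3, -8.
  1·σ_0 + 4·σ_1 + 1·σ_2 = 6(Δ_1 - Δ_0) = -30
  1·σ_1 + 6·σ_2 + 2·σ_3 = 6(Δ_2 - Δ_1) = -24
  2·σ_2 + 6·σ_3 + 1·σ_4 = 6(Δ_3 - Δ_2) = -30
Natural end conditions: σ_0 = σ_4 = 0.
Solving: σ_0 = 0, σ_1 = -438/61, σ_2 = -78/61, σ_3 = -279/61, σ_4 = 0.
On [0, 1], p(x) = 1 + 439/61·x + 0·x² - 73/61·x³.
With x = 2/3: p(2/3) = 8965/1647.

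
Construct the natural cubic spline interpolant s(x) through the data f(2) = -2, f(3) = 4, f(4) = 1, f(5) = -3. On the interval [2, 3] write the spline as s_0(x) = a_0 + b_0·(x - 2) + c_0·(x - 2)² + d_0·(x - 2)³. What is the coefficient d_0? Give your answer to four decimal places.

-2.3333

With m_i denoting the second derivative at x_i, h_i = 1, 1, 1, and Δ_i = (y_(i+1) − y_i)/h_i = 6, -3, -4:
  1·m_0 + 4·m_1 + 1·m_2 = 6(Δ_1 - Δ_0) = -54
  1·m_1 + 4·m_2 + 1·m_3 = 6(Δ_2 - Δ_1) = -6
Natural end conditions: m_0 = m_3 = 0.
Solving: m_0 = 0, m_1 = -14, m_2 = 2, m_3 = 0.
On [2, 3], with s_0(x) = a_0 + b_0·(x - 2) + c_0·(x - 2)² + d_0·(x - 2)³: c_0 = m_0/2 = 0, d_0 = (m_1 - m_0)/(6h_0) = -7/3, b_0 = Δ_0 - h_0(2m_0 + m_1)/6 = 25/3.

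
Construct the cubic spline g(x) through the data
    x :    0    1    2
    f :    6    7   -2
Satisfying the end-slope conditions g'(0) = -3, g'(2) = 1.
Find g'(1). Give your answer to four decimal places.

-5.5000

Write M_i for g''(x_i). With h_i = 1, 1 and divided differences Δ_i = 1, -9, the continuity of g' gives the tridiagonal system
  1·M_0 + 4·M_1 + 1·M_2 = 6(Δ_1 - Δ_0) = -60
Clamped end conditions give two more equations: 2h_0·M_0 + h_0·M_1 = 6(Δ_0 - g'(0)) = 24 and h_1·M_1 + 2h_1·M_2 = 6(g'(2) - Δ_1) = 60.
Solving the tridiagonal system: M_0 = 29, M_1 = -34, M_2 = 47.
On [1, 2], g'(x) = b_1 + 2c_1·(x - 1) + 3d_1·(x - 1)² with b_1 = Δ_1 - h_1(2M_1 + M_2)/6 = -11/2, c_1 = M_1/2 = -17, d_1 = (M_2 - M_1)/(6h_1) = 27/2. So g'(1) = -11/2.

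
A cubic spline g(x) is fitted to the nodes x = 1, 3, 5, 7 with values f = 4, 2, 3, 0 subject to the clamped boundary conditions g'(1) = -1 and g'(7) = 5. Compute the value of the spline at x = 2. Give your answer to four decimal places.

2.6500

Write m_i for g''(x_i). With h_i = 2, 2, 2 and divided differences Δ_i = -1, 1/2, -3/2, the continuity of g' gives the tridiagonal system
  2·m_0 + 8·m_1 + 2·m_2 = 6(Δ_1 - Δ_0) = 9
  2·m_1 + 8·m_2 + 2·m_3 = 6(Δ_2 - Δ_1) = -12
Clamped end conditions give two more equations: 2h_0·m_0 + h_0·m_1 = 6(Δ_0 - g'(1)) = 0 and h_2·m_2 + 2h_2·m_3 = 6(g'(7) - Δ_2) = 39.
Hence m_0 = -7/5, m_1 = 14/5, m_2 = -53/10, m_3 = 62/5.
On [1, 3], g(x) = 4 - 1·(x - 1) - 7/10·(x - 1)² + 7/20·(x - 1)³.
With (x - 1) = 1: g(2) = 53/20.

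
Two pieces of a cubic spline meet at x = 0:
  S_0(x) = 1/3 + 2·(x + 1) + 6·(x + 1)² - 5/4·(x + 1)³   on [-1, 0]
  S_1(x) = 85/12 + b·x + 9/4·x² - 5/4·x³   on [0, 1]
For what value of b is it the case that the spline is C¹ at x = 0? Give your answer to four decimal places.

10.2500

S_0'(x) = 2 + 12·(x + 1) - 15/4·(x + 1)², so S_0'(0) = 41/4. On the right, S_1'(0) = b, so b = 41/4.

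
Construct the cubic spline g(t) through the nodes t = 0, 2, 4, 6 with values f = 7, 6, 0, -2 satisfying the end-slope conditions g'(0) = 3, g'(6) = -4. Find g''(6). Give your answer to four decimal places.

Put m_i = g'' at the i-th knot. Here h = (2, 2, 2) and Δ = (-1/2, -3, -1), so the interior equations h_(i-1)·m_(i-1) + 2(h_(i-1)+h_i)·m_i + h_i·m_(i+1) = 6(Δ_i − Δ_(i-1)) read
  2·m_0 + 8·m_1 + 2·m_2 = 6(Δ_1 - Δ_0) = -15
  2·m_1 + 8·m_2 + 2·m_3 = 6(Δ_2 - Δ_1) = 12
Clamped end conditions give two more equations: 2h_0·m_0 + h_0·m_1 = 6(Δ_0 - g'(0)) = -21 and h_2·m_2 + 2h_2·m_3 = 6(g'(6) - Δ_2) = -18.
Forward elimination and back-substitution give m_0 = -133/30, m_1 = -49/30, m_2 = 52/15, m_3 = -187/30.

-6.2333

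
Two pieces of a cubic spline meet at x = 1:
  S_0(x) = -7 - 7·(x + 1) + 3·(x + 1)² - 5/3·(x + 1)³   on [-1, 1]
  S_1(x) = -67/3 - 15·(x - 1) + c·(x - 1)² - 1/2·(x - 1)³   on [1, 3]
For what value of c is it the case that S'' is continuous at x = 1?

-7

S_0''(x) = 6 - 10·(x + 1), so S_0''(1) = -14. On the right, S_1''(1) = 2c, so c = -7.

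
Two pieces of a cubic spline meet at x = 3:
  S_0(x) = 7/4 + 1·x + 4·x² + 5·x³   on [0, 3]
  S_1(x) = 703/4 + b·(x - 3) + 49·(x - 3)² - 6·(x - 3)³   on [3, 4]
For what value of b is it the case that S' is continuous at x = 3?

S_0'(x) = 1 + 8·x + 15·x², so S_0'(3) = 160. On the right, S_1'(3) = b, so b = 160.

160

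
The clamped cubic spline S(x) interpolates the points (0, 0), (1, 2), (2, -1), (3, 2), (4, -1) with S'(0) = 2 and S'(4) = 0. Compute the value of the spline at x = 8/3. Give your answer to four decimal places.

Put m_i = S'' at the i-th knot. Here h = (1, 1, 1, 1) and Δ = (2, -3, 3, -3), so the interior equations h_(i-1)·m_(i-1) + 2(h_(i-1)+h_i)·m_i + h_i·m_(i+1) = 6(Δ_i − Δ_(i-1)) read
  1·m_0 + 4·m_1 + 1·m_2 = 6(Δ_1 - Δ_0) = -30
  1·m_1 + 4·m_2 + 1·m_3 = 6(Δ_2 - Δ_1) = 36
  1·m_2 + 4·m_3 + 1·m_4 = 6(Δ_3 - Δ_2) = -36
Clamped end conditions give two more equations: 2h_0·m_0 + h_0·m_1 = 6(Δ_0 - S'(0)) = 0 and h_3·m_3 + 2h_3·m_4 = 6(S'(4) - Δ_3) = 18.
Hence m_0 = 187/28, m_1 = -187/14, m_2 = 67/4, m_3 = -247/14, m_4 = 499/28.
On [2, 3], S(x) = -1 + 5/14·(x - 2) + 67/8·(x - 2)² - 321/56·(x - 2)³.
With (x - 2) = 2/3: S(8/3) = 53/42.

1.2619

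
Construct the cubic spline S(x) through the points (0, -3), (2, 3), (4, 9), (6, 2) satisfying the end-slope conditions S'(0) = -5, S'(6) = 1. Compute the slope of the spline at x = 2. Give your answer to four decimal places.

6.3000

Let m_i = S''(x_i). Step sizes h_i = 2, 2, 2; slopes of the chords Δ_i = (y_(i+1) - y_i)/h_i = 3, 3, -7/2.
  2·m_0 + 8·m_1 + 2·m_2 = 6(Δ_1 - Δ_0) = 0
  2·m_1 + 8·m_2 + 2·m_3 = 6(Δ_2 - Δ_1) = -39
Clamped end conditions give two more equations: 2h_0·m_0 + h_0·m_1 = 6(Δ_0 - S'(0)) = 48 and h_2·m_2 + 2h_2·m_3 = 6(S'(6) - Δ_2) = 27.
Hence m_0 = 127/10, m_1 = -7/5, m_2 = -71/10, m_3 = 103/10.
On [2, 4], S'(x) = b_1 + 2c_1·(x - 2) + 3d_1·(x - 2)² with b_1 = Δ_1 - h_1(2m_1 + m_2)/6 = 63/10, c_1 = m_1/2 = -7/10, d_1 = (m_2 - m_1)/(6h_1) = -19/40. So S'(2) = 63/10.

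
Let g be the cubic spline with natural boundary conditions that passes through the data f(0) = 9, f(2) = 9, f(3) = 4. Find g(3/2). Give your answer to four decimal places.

10.0938

With M_i denoting the second derivative at x_i, h_i = 2, 1, and Δ_i = (y_(i+1) − y_i)/h_i = 0, -5:
  2·M_0 + 6·M_1 + 1·M_2 = 6(Δ_1 - Δ_0) = -30
Natural end conditions: M_0 = M_2 = 0.
Hence M_0 = 0, M_1 = -5, M_2 = 0.
On [0, 2], g(t) = 9 + 5/3·t + 0·t² - 5/12·t³.
With t = 3/2: g(3/2) = 323/32.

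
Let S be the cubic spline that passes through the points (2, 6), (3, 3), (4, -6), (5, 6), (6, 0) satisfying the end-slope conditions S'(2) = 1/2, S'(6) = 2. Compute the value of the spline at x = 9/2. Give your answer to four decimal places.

0.1306

With M_i denoting the second derivative at x_i, h_i = 1, 1, 1, 1, and Δ_i = (y_(i+1) − y_i)/h_i = -3, -9, 12, -6:
  1·M_0 + 4·M_1 + 1·M_2 = 6(Δ_1 - Δ_0) = -36
  1·M_1 + 4·M_2 + 1·M_3 = 6(Δ_2 - Δ_1) = 126
  1·M_2 + 4·M_3 + 1·M_4 = 6(Δ_3 - Δ_2) = -108
Clamped end conditions give two more equations: 2h_0·M_0 + h_0·M_1 = 6(Δ_0 - S'(2)) = -21 and h_3·M_3 + 2h_3·M_4 = 6(S'(6) - Δ_3) = 48.
Forward elimination and back-substitution give M_0 = 15/56, M_1 = -603/28, M_2 = 399/8, M_3 = -1455/28, M_4 = 2799/56.
On [4, 5], S(x) = -6 + 113/28·(x - 4) + 399/16·(x - 4)² - 1901/112·(x - 4)³.
With (x - 4) = 1/2: S(9/2) = 117/896.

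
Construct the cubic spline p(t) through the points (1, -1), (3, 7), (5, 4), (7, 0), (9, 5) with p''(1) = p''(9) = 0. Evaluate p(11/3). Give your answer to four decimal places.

7.0476

With M_i denoting the second derivative at x_i, h_i = 2, 2, 2, 2, and Δ_i = (y_(i+1) − y_i)/h_i = 4, -3/2, -2, 5/2:
  2·M_0 + 8·M_1 + 2·M_2 = 6(Δ_1 - Δ_0) = -33
  2·M_1 + 8·M_2 + 2·M_3 = 6(Δ_2 - Δ_1) = -3
  2·M_2 + 8·M_3 + 2·M_4 = 6(Δ_3 - Δ_2) = 27
Natural end conditions: M_0 = M_4 = 0.
Hence M_0 = 0, M_1 = -57/14, M_2 = -3/14, M_3 = 24/7, M_4 = 0.
On [3, 5], p(t) = 7 + 9/7·(t - 3) - 57/28·(t - 3)² + 9/28·(t - 3)³.
With (t - 3) = 2/3: p(11/3) = 148/21.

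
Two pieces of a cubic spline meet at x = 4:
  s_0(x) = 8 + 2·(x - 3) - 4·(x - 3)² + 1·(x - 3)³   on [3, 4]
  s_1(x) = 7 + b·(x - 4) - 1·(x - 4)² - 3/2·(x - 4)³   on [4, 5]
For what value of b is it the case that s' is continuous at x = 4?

s_0'(x) = 2 - 8·(x - 3) + 3·(x - 3)², so s_0'(4) = -3. On the right, s_1'(4) = b, so b = -3.

-3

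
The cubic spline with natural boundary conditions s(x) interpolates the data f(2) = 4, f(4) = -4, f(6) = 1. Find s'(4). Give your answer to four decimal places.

Let m_i = s''(x_i). Step sizes h_i = 2, 2; slopes of the chords Δ_i = (y_(i+1) - y_i)/h_i = -4, 5/2.
  2·m_0 + 8·m_1 + 2·m_2 = 6(Δ_1 - Δ_0) = 39
Natural end conditions: m_0 = m_2 = 0.
Hence m_0 = 0, m_1 = 39/8, m_2 = 0.
On [4, 6], s'(x) = b_1 + 2c_1·(x - 4) + 3d_1·(x - 4)² with b_1 = Δ_1 - h_1(2m_1 + m_2)/6 = -3/4, c_1 = m_1/2 = 39/16, d_1 = (m_2 - m_1)/(6h_1) = -13/32. So s'(4) = -3/4.

-0.7500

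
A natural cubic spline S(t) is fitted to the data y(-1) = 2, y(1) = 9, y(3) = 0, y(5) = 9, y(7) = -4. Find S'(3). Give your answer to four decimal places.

0.3750

Write M_i for S''(x_i). With h_i = 2, 2, 2, 2 and divided differences Δ_i = 7/2, -9/2, 9/2, -13/2, the continuity of S' gives the tridiagonal system
  2·M_0 + 8·M_1 + 2·M_2 = 6(Δ_1 - Δ_0) = -48
  2·M_1 + 8·M_2 + 2·M_3 = 6(Δ_2 - Δ_1) = 54
  2·M_2 + 8·M_3 + 2·M_4 = 6(Δ_3 - Δ_2) = -66
Natural end conditions: M_0 = M_4 = 0.
Hence M_0 = 0, M_1 = -501/56, M_2 = 165/14, M_3 = -627/56, M_4 = 0.
On [3, 5], S'(t) = b_2 + 2c_2·(t - 3) + 3d_2·(t - 3)² with b_2 = Δ_2 - h_2(2M_2 + M_3)/6 = 3/8, c_2 = M_2/2 = 165/28, d_2 = (M_3 - M_2)/(6h_2) = -429/224. So S'(3) = 3/8.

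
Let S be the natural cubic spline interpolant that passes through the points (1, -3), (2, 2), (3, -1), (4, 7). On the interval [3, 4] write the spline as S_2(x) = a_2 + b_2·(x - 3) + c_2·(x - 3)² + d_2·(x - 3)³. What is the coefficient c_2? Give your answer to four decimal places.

Write m_i for S''(x_i). With h_i = 1, 1, 1 and divided differences Δ_i = 5, -3, 8, the continuity of S' gives the tridiagonal system
  1·m_0 + 4·m_1 + 1·m_2 = 6(Δ_1 - Δ_0) = -48
  1·m_1 + 4·m_2 + 1·m_3 = 6(Δ_2 - Δ_1) = 66
Natural end conditions: m_0 = m_3 = 0.
Hence m_0 = 0, m_1 = -86/5, m_2 = 104/5, m_3 = 0.
On [3, 4], with S_2(x) = a_2 + b_2·(x - 3) + c_2·(x - 3)² + d_2·(x - 3)³: c_2 = m_2/2 = 52/5, d_2 = (m_3 - m_2)/(6h_2) = -52/15, b_2 = Δ_2 - h_2(2m_2 + m_3)/6 = 16/15.

10.4000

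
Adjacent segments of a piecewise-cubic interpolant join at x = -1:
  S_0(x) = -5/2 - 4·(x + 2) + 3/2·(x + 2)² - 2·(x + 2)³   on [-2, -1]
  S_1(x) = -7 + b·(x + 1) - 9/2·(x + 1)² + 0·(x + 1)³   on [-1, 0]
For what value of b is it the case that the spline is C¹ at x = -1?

-7

S_0'(x) = -4 + 3·(x + 2) - 6·(x + 2)², so S_0'(-1) = -7. On the right, S_1'(-1) = b, so b = -7.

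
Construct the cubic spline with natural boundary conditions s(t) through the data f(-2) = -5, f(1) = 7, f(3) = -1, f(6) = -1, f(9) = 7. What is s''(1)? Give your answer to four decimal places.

With M_i denoting the second derivative at x_i, h_i = 3, 2, 3, 3, and Δ_i = (y_(i+1) − y_i)/h_i = 4, -4, 0, 8/3:
  3·M_0 + 10·M_1 + 2·M_2 = 6(Δ_1 - Δ_0) = -48
  2·M_1 + 10·M_2 + 3·M_3 = 6(Δ_2 - Δ_1) = 24
  3·M_2 + 12·M_3 + 3·M_4 = 6(Δ_3 - Δ_2) = 16
Natural end conditions: M_0 = M_4 = 0.
Solving the tridiagonal system: M_0 = 0, M_1 = -968/177, M_2 = 592/177, M_3 = 88/177, M_4 = 0.

-5.4689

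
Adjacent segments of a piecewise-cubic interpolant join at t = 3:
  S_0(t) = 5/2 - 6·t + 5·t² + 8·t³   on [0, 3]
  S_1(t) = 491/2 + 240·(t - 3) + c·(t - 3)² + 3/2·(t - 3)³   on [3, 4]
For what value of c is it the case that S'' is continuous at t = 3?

77

S_0''(t) = 10 + 48·t, so S_0''(3) = 154. On the right, S_1''(3) = 2c, so c = 77.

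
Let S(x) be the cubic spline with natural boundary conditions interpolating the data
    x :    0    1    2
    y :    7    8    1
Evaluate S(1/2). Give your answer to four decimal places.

8.2500

Let M_i = S''(x_i). Step sizes h_i = 1, 1; slopes of the chords Δ_i = (y_(i+1) - y_i)/h_i = 1, -7.
  1·M_0 + 4·M_1 + 1·M_2 = 6(Δ_1 - Δ_0) = -48
Natural end conditions: M_0 = M_2 = 0.
Solving: M_0 = 0, M_1 = -12, M_2 = 0.
On [0, 1], S(x) = 7 + 3·x + 0·x² - 2·x³.
With x = 1/2: S(1/2) = 33/4.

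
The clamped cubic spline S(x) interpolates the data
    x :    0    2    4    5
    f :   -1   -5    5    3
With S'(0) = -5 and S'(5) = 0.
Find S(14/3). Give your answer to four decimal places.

Write M_i for S''(x_i). With h_i = 2, 2, 1 and divided differences Δ_i = -2, 5, -2, the continuity of S' gives the tridiagonal system
  2·M_0 + 8·M_1 + 2·M_2 = 6(Δ_1 - Δ_0) = 42
  2·M_1 + 6·M_2 + 1·M_3 = 6(Δ_2 - Δ_1) = -42
Clamped end conditions give two more equations: 2h_0·M_0 + h_0·M_1 = 6(Δ_0 - S'(0)) = 18 and h_2·M_2 + 2h_2·M_3 = 6(S'(5) - Δ_2) = 12.
Forward elimination and back-substitution give M_0 = 11/23, M_1 = 185/23, M_2 = -268/23, M_3 = 272/23.
On [4, 5], S(x) = 5 - 2/23·(x - 4) - 134/23·(x - 4)² + 90/23·(x - 4)³.
With (x - 4) = 2/3: S(14/3) = 727/207.

3.5121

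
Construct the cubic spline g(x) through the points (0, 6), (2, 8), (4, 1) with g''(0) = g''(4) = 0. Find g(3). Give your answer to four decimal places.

5.3438

Let M_i = g''(x_i). Step sizes h_i = 2, 2; slopes of the chords Δ_i = (y_(i+1) - y_i)/h_i = 1, -7/2.
  2·M_0 + 8·M_1 + 2·M_2 = 6(Δ_1 - Δ_0) = -27
Natural end conditions: M_0 = M_2 = 0.
Solving the tridiagonal system: M_0 = 0, M_1 = -27/8, M_2 = 0.
On [2, 4], g(x) = 8 - 5/4·(x - 2) - 27/16·(x - 2)² + 9/32·(x - 2)³.
With (x - 2) = 1: g(3) = 171/32.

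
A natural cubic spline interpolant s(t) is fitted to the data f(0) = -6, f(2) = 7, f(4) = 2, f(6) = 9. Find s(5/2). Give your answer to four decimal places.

6.5563

With M_i denoting the second derivative at x_i, h_i = 2, 2, 2, and Δ_i = (y_(i+1) − y_i)/h_i = 13/2, -5/2, 7/2:
  2·M_0 + 8·M_1 + 2·M_2 = 6(Δ_1 - Δ_0) = -54
  2·M_1 + 8·M_2 + 2·M_3 = 6(Δ_2 - Δ_1) = 36
Natural end conditions: M_0 = M_3 = 0.
Solving the tridiagonal system: M_0 = 0, M_1 = -42/5, M_2 = 33/5, M_3 = 0.
On [2, 4], s(t) = 7 + 9/10·(t - 2) - 21/5·(t - 2)² + 5/4·(t - 2)³.
With (t - 2) = 1/2: s(5/2) = 1049/160.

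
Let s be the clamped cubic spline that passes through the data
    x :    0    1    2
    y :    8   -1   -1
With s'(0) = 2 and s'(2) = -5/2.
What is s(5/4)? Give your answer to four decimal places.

-1.8145

Write m_i for s''(x_i). With h_i = 1, 1 and divided differences Δ_i = -9, 0, the continuity of s' gives the tridiagonal system
  1·m_0 + 4·m_1 + 1·m_2 = 6(Δ_1 - Δ_0) = 54
Clamped end conditions give two more equations: 2h_0·m_0 + h_0·m_1 = 6(Δ_0 - s'(0)) = -66 and h_1·m_1 + 2h_1·m_2 = 6(s'(2) - Δ_1) = -15.
Hence m_0 = -195/4, m_1 = 63/2, m_2 = -93/4.
On [1, 2], s(x) = -1 - 53/8·(x - 1) + 63/4·(x - 1)² - 73/8·(x - 1)³.
With (x - 1) = 1/4: s(5/4) = -929/512.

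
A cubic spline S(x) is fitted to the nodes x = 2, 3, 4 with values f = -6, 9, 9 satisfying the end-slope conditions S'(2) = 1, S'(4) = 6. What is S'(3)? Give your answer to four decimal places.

Let σ_i = S''(x_i). Step sizes h_i = 1, 1; slopes of the chords Δ_i = (y_(i+1) - y_i)/h_i = 15, 0.
  1·σ_0 + 4·σ_1 + 1·σ_2 = 6(Δ_1 - Δ_0) = -90
Clamped end conditions give two more equations: 2h_0·σ_0 + h_0·σ_1 = 6(Δ_0 - S'(2)) = 84 and h_1·σ_1 + 2h_1·σ_2 = 6(S'(4) - Δ_1) = 36.
Hence σ_0 = 67, σ_1 = -50, σ_2 = 43.
On [3, 4], S'(x) = b_1 + 2c_1·(x - 3) + 3d_1·(x - 3)² with b_1 = Δ_1 - h_1(2σ_1 + σ_2)/6 = 19/2, c_1 = σ_1/2 = -25, d_1 = (σ_2 - σ_1)/(6h_1) = 31/2. So S'(3) = 19/2.

9.5000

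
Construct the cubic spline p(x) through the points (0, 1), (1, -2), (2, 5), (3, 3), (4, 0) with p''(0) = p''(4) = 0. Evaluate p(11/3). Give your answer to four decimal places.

0.8360

Write m_i for p''(x_i). With h_i = 1, 1, 1, 1 and divided differences Δ_i = -3, 7, -2, -3, the continuity of p' gives the tridiagonal system
  1·m_0 + 4·m_1 + 1·m_2 = 6(Δ_1 - Δ_0) = 60
  1·m_1 + 4·m_2 + 1·m_3 = 6(Δ_2 - Δ_1) = -54
  1·m_2 + 4·m_3 + 1·m_4 = 6(Δ_3 - Δ_2) = -6
Natural end conditions: m_0 = m_4 = 0.
Solving the tridiagonal system: m_0 = 0, m_1 = 555/28, m_2 = -135/7, m_3 = 93/28, m_4 = 0.
On [3, 4], p(x) = 3 - 115/28·(x - 3) + 93/56·(x - 3)² - 31/56·(x - 3)³.
With (x - 3) = 2/3: p(11/3) = 158/189.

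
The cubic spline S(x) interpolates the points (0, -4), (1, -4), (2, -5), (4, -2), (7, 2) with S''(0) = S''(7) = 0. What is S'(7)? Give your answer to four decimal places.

Put m_i = S'' at the i-th knot. Here h = (1, 1, 2, 3) and Δ = (0, -1, 3/2, 4/3), so the interior equations h_(i-1)·m_(i-1) + 2(h_(i-1)+h_i)·m_i + h_i·m_(i+1) = 6(Δ_i − Δ_(i-1)) read
  1·m_0 + 4·m_1 + 1·m_2 = 6(Δ_1 - Δ_0) = -6
  1·m_1 + 6·m_2 + 2·m_3 = 6(Δ_2 - Δ_1) = 15
  2·m_2 + 10·m_3 + 3·m_4 = 6(Δ_3 - Δ_2) = -1
Natural end conditions: m_0 = m_4 = 0.
Solving the tridiagonal system: m_0 = 0, m_1 = -244/107, m_2 = 334/107, m_3 = -155/214, m_4 = 0.
On [4, 7], S'(x) = b_3 + 2c_3·(x - 4) + 3d_3·(x - 4)² with b_3 = Δ_3 - h_3(2m_3 + m_4)/6 = 1321/642, c_3 = m_3/2 = -155/428, d_3 = (m_4 - m_3)/(6h_3) = 155/3852. So S'(7) = 1247/1284.

0.9712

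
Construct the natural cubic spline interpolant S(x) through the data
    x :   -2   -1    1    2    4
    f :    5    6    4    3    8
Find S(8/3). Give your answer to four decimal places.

3.8065

With M_i denoting the second derivative at x_i, h_i = 1, 2, 1, 2, and Δ_i = (y_(i+1) − y_i)/h_i = 1, -1, -1, 5/2:
  1·M_0 + 6·M_1 + 2·M_2 = 6(Δ_1 - Δ_0) = -12
  2·M_1 + 6·M_2 + 1·M_3 = 6(Δ_2 - Δ_1) = 0
  1·M_2 + 6·M_3 + 2·M_4 = 6(Δ_3 - Δ_2) = 21
Natural end conditions: M_0 = M_4 = 0.
Solving the tridiagonal system: M_0 = 0, M_1 = -63/31, M_2 = 3/31, M_3 = 108/31, M_4 = 0.
On [2, 4], S(x) = 3 + 11/62·(x - 2) + 54/31·(x - 2)² - 9/31·(x - 2)³.
With (x - 2) = 2/3: S(8/3) = 118/31.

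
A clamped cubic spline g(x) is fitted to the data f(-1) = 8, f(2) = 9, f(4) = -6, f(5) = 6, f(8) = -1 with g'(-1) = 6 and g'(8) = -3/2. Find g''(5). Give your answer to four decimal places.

-17.5556

With σ_i denoting the second derivative at x_i, h_i = 3, 2, 1, 3, and Δ_i = (y_(i+1) − y_i)/h_i = 1/3, -15/2, 12, -7/3:
  3·σ_0 + 10·σ_1 + 2·σ_2 = 6(Δ_1 - Δ_0) = -47
  2·σ_1 + 6·σ_2 + 1·σ_3 = 6(Δ_2 - Δ_1) = 117
  1·σ_2 + 8·σ_3 + 3·σ_4 = 6(Δ_3 - Δ_2) = -86
Clamped end conditions give two more equations: 2h_0·σ_0 + h_0·σ_1 = 6(Δ_0 - g'(-1)) = -34 and h_3·σ_3 + 2h_3·σ_4 = 6(g'(8) - Δ_3) = 5.
Solving the tridiagonal system: σ_0 = -8/9, σ_1 = -86/9, σ_2 = 461/18, σ_3 = -158/9, σ_4 = 173/18.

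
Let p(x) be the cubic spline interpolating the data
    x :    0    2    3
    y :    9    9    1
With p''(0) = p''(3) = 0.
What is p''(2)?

Let M_i = p''(x_i). Step sizes h_i = 2, 1; slopes of the chords Δ_i = (y_(i+1) - y_i)/h_i = 0, -8.
  2·M_0 + 6·M_1 + 1·M_2 = 6(Δ_1 - Δ_0) = -48
Natural end conditions: M_0 = M_2 = 0.
Forward elimination and back-substitution give M_0 = 0, M_1 = -8, M_2 = 0.

-8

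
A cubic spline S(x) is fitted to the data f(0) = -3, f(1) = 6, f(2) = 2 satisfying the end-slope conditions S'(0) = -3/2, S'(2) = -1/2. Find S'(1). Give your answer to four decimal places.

Write σ_i for S''(x_i). With h_i = 1, 1 and divided differences Δ_i = 9, -4, the continuity of S' gives the tridiagonal system
  1·σ_0 + 4·σ_1 + 1·σ_2 = 6(Δ_1 - Δ_0) = -78
Clamped end conditions give two more equations: 2h_0·σ_0 + h_0·σ_1 = 6(Δ_0 - S'(0)) = 63 and h_1·σ_1 + 2h_1·σ_2 = 6(S'(2) - Δ_1) = 21.
Forward elimination and back-substitution give σ_0 = 103/2, σ_1 = -40, σ_2 = 61/2.
On [1, 2], S'(x) = b_1 + 2c_1·(x - 1) + 3d_1·(x - 1)² with b_1 = Δ_1 - h_1(2σ_1 + σ_2)/6 = 17/4, c_1 = σ_1/2 = -20, d_1 = (σ_2 - σ_1)/(6h_1) = 47/4. So S'(1) = 17/4.

4.2500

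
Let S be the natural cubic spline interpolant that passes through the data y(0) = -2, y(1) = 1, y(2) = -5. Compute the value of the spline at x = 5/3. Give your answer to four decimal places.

-2.3333

Put σ_i = S'' at the i-th knot. Here h = (1, 1) and Δ = (3, -6), so the interior equations h_(i-1)·σ_(i-1) + 2(h_(i-1)+h_i)·σ_i + h_i·σ_(i+1) = 6(Δ_i − Δ_(i-1)) read
  1·σ_0 + 4·σ_1 + 1·σ_2 = 6(Δ_1 - Δ_0) = -54
Natural end conditions: σ_0 = σ_2 = 0.
Hence σ_0 = 0, σ_1 = -27/2, σ_2 = 0.
On [1, 2], S(x) = 1 - 3/2·(x - 1) - 27/4·(x - 1)² + 9/4·(x - 1)³.
With (x - 1) = 2/3: S(5/3) = -7/3.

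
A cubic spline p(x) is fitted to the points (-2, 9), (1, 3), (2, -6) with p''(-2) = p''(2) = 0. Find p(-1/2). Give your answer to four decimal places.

8.9531

With M_i denoting the second derivative at x_i, h_i = 3, 1, and Δ_i = (y_(i+1) − y_i)/h_i = -2, -9:
  3·M_0 + 8·M_1 + 1·M_2 = 6(Δ_1 - Δ_0) = -42
Natural end conditions: M_0 = M_2 = 0.
Solving: M_0 = 0, M_1 = -21/4, M_2 = 0.
On [-2, 1], p(x) = 9 + 5/8·(x + 2) + 0·(x + 2)² - 7/24·(x + 2)³.
With (x + 2) = 3/2: p(-1/2) = 573/64.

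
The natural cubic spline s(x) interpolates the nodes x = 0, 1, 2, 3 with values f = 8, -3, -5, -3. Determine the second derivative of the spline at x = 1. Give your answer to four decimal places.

Write M_i for s''(x_i). With h_i = 1, 1, 1 and divided differences Δ_i = -11, -2, 2, the continuity of s' gives the tridiagonal system
  1·M_0 + 4·M_1 + 1·M_2 = 6(Δ_1 - Δ_0) = 54
  1·M_1 + 4·M_2 + 1·M_3 = 6(Δ_2 - Δ_1) = 24
Natural end conditions: M_0 = M_3 = 0.
Forward elimination and back-substitution give M_0 = 0, M_1 = 64/5, M_2 = 14/5, M_3 = 0.

12.8000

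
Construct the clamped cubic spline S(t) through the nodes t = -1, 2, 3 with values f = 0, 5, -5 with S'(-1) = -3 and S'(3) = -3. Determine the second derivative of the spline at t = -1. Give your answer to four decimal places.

13.4167

Write M_i for S''(x_i). With h_i = 3, 1 and divided differences Δ_i = 5/3, -10, the continuity of S' gives the tridiagonal system
  3·M_0 + 8·M_1 + 1·M_2 = 6(Δ_1 - Δ_0) = -70
Clamped end conditions give two more equations: 2h_0·M_0 + h_0·M_1 = 6(Δ_0 - S'(-1)) = 28 and h_1·M_1 + 2h_1·M_2 = 6(S'(3) - Δ_1) = 42.
Hence M_0 = 161/12, M_1 = -35/2, M_2 = 119/4.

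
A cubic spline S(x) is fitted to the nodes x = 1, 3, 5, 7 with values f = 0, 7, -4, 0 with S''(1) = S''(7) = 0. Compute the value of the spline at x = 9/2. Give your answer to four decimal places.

Put M_i = S'' at the i-th knot. Here h = (2, 2, 2) and Δ = (7/2, -11/2, 2), so the interior equations h_(i-1)·M_(i-1) + 2(h_(i-1)+h_i)·M_i + h_i·M_(i+1) = 6(Δ_i − Δ_(i-1)) read
  2·M_0 + 8·M_1 + 2·M_2 = 6(Δ_1 - Δ_0) = -54
  2·M_1 + 8·M_2 + 2·M_3 = 6(Δ_2 - Δ_1) = 45
Natural end conditions: M_0 = M_3 = 0.
Forward elimination and back-substitution give M_0 = 0, M_1 = -87/10, M_2 = 39/5, M_3 = 0.
On [3, 5], S(x) = 7 - 23/10·(x - 3) - 87/20·(x - 3)² + 11/8·(x - 3)³.
With (x - 3) = 3/2: S(9/2) = -511/320.

-1.5969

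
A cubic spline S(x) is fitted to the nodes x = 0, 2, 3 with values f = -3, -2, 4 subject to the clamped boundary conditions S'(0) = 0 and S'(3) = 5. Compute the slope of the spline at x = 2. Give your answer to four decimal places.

Let m_i = S''(x_i). Step sizes h_i = 2, 1; slopes of the chords Δ_i = (y_(i+1) - y_i)/h_i = 1/2, 6.
  2·m_0 + 6·m_1 + 1·m_2 = 6(Δ_1 - Δ_0) = 33
Clamped end conditions give two more equations: 2h_0·m_0 + h_0·m_1 = 6(Δ_0 - S'(0)) = 3 and h_1·m_1 + 2h_1·m_2 = 6(S'(3) - Δ_1) = -6.
Hence m_0 = -37/12, m_1 = 23/3, m_2 = -41/6.
On [2, 3], S'(x) = b_1 + 2c_1·(x - 2) + 3d_1·(x - 2)² with b_1 = Δ_1 - h_1(2m_1 + m_2)/6 = 55/12, c_1 = m_1/2 = 23/6, d_1 = (m_2 - m_1)/(6h_1) = -29/12. So S'(2) = 55/12.

4.5833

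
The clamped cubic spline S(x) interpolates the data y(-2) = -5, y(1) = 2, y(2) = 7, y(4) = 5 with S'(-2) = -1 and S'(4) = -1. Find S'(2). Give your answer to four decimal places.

2.8095

Put m_i = S'' at the i-th knot. Here h = (3, 1, 2) and Δ = (7/3, 5, -1), so the interior equations h_(i-1)·m_(i-1) + 2(h_(i-1)+h_i)·m_i + h_i·m_(i+1) = 6(Δ_i − Δ_(i-1)) read
  3·m_0 + 8·m_1 + 1·m_2 = 6(Δ_1 - Δ_0) = 16
  1·m_1 + 6·m_2 + 2·m_3 = 6(Δ_2 - Δ_1) = -36
Clamped end conditions give two more equations: 2h_0·m_0 + h_0·m_1 = 6(Δ_0 - S'(-2)) = 20 and h_2·m_2 + 2h_2·m_3 = 6(S'(4) - Δ_2) = 0.
Solving the tridiagonal system: m_0 = 16/7, m_1 = 44/21, m_2 = -160/21, m_3 = 80/21.
On [2, 4], S'(x) = b_2 + 2c_2·(x - 2) + 3d_2·(x - 2)² with b_2 = Δ_2 - h_2(2m_2 + m_3)/6 = 59/21, c_2 = m_2/2 = -80/21, d_2 = (m_3 - m_2)/(6h_2) = 20/21. So S'(2) = 59/21.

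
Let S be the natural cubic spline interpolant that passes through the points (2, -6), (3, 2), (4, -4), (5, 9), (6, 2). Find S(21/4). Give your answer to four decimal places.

With M_i denoting the second derivative at x_i, h_i = 1, 1, 1, 1, and Δ_i = (y_(i+1) − y_i)/h_i = 8, -6, 13, -7:
  1·M_0 + 4·M_1 + 1·M_2 = 6(Δ_1 - Δ_0) = -84
  1·M_1 + 4·M_2 + 1·M_3 = 6(Δ_2 - Δ_1) = 114
  1·M_2 + 4·M_3 + 1·M_4 = 6(Δ_3 - Δ_2) = -120
Natural end conditions: M_0 = M_4 = 0.
Hence M_0 = 0, M_1 = -459/14, M_2 = 330/7, M_3 = -585/14, M_4 = 0.
On [5, 6], S(t) = 9 + 97/14·(t - 5) - 585/28·(t - 5)² + 195/28·(t - 5)³.
With (t - 5) = 1/4: S(21/4) = 2441/256.

9.5352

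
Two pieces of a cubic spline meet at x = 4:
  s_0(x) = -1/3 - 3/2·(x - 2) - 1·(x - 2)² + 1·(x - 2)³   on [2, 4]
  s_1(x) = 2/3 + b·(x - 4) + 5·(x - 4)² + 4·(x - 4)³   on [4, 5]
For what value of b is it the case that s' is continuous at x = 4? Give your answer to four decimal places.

6.5000

s_0'(x) = -3/2 - 2·(x - 2) + 3·(x - 2)², so s_0'(4) = 13/2. On the right, s_1'(4) = b, so b = 13/2.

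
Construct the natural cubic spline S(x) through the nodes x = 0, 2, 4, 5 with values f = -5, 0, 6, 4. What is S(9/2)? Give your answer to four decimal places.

5.3494

Let M_i = S''(x_i). Step sizes h_i = 2, 2, 1; slopes of the chords Δ_i = (y_(i+1) - y_i)/h_i = 5/2, 3, -2.
  2·M_0 + 8·M_1 + 2·M_2 = 6(Δ_1 - Δ_0) = 3
  2·M_1 + 6·M_2 + 1·M_3 = 6(Δ_2 - Δ_1) = -30
Natural end conditions: M_0 = M_3 = 0.
Hence M_0 = 0, M_1 = 39/22, M_2 = -123/22, M_3 = 0.
On [4, 5], S(x) = 6 - 3/22·(x - 4) - 123/44·(x - 4)² + 41/44·(x - 4)³.
With (x - 4) = 1/2: S(9/2) = 1883/352.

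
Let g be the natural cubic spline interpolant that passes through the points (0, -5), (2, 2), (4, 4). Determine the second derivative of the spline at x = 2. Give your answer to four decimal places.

-1.8750

Let M_i = g''(x_i). Step sizes h_i = 2, 2; slopes of the chords Δ_i = (y_(i+1) - y_i)/h_i = 7/2, 1.
  2·M_0 + 8·M_1 + 2·M_2 = 6(Δ_1 - Δ_0) = -15
Natural end conditions: M_0 = M_2 = 0.
Forward elimination and back-substitution give M_0 = 0, M_1 = -15/8, M_2 = 0.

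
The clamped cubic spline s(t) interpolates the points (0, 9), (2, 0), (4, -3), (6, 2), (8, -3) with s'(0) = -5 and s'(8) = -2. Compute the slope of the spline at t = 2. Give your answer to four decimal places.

Let M_i = s''(x_i). Step sizes h_i = 2, 2, 2, 2; slopes of the chords Δ_i = (y_(i+1) - y_i)/h_i = -9/2, -3/2, 5/2, -5/2.
  2·M_0 + 8·M_1 + 2·M_2 = 6(Δ_1 - Δ_0) = 18
  2·M_1 + 8·M_2 + 2·M_3 = 6(Δ_2 - Δ_1) = 24
  2·M_2 + 8·M_3 + 2·M_4 = 6(Δ_3 - Δ_2) = -30
Clamped end conditions give two more equations: 2h_0·M_0 + h_0·M_1 = 6(Δ_0 - s'(0)) = 3 and h_3·M_3 + 2h_3·M_4 = 6(s'(8) - Δ_3) = 3.
Hence M_0 = 9/56, M_1 = 33/28, M_2 = 33/8, M_3 = -159/28, M_4 = 201/56.
On [2, 4], s'(t) = b_1 + 2c_1·(t - 2) + 3d_1·(t - 2)² with b_1 = Δ_1 - h_1(2M_1 + M_2)/6 = -205/56, c_1 = M_1/2 = 33/56, d_1 = (M_2 - M_1)/(6h_1) = 55/224. So s'(2) = -205/56.

-3.6607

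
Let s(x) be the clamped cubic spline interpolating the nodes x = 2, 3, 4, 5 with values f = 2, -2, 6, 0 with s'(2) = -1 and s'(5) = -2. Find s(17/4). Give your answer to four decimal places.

With σ_i denoting the second derivative at x_i, h_i = 1, 1, 1, and Δ_i = (y_(i+1) − y_i)/h_i = -4, 8, -6:
  1·σ_0 + 4·σ_1 + 1·σ_2 = 6(Δ_1 - Δ_0) = 72
  1·σ_1 + 4·σ_2 + 1·σ_3 = 6(Δ_2 - Δ_1) = -84
Clamped end conditions give two more equations: 2h_0·σ_0 + h_0·σ_1 = 6(Δ_0 - s'(2)) = -18 and h_2·σ_2 + 2h_2·σ_3 = 6(s'(5) - Δ_2) = 24.
Solving the tridiagonal system: σ_0 = -388/15, σ_1 = 506/15, σ_2 = -556/15, σ_3 = 458/15.
On [4, 5], s(x) = 6 + 19/15·(x - 4) - 278/15·(x - 4)² + 169/15·(x - 4)³.
With (x - 4) = 1/4: s(17/4) = 1707/320.

5.3344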